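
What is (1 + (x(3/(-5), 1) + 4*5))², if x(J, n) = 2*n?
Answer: 529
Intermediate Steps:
(1 + (x(3/(-5), 1) + 4*5))² = (1 + (2*1 + 4*5))² = (1 + (2 + 20))² = (1 + 22)² = 23² = 529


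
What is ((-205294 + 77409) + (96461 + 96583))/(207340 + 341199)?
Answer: 65159/548539 ≈ 0.11879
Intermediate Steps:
((-205294 + 77409) + (96461 + 96583))/(207340 + 341199) = (-127885 + 193044)/548539 = 65159*(1/548539) = 65159/548539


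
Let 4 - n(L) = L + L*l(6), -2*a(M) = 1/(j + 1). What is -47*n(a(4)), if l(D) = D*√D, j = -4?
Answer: -1081/6 + 47*√6 ≈ -65.041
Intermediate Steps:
l(D) = D^(3/2)
a(M) = ⅙ (a(M) = -1/(2*(-4 + 1)) = -½/(-3) = -½*(-⅓) = ⅙)
n(L) = 4 - L - 6*L*√6 (n(L) = 4 - (L + L*6^(3/2)) = 4 - (L + L*(6*√6)) = 4 - (L + 6*L*√6) = 4 + (-L - 6*L*√6) = 4 - L - 6*L*√6)
-47*n(a(4)) = -47*(4 - 1*⅙ - 6*⅙*√6) = -47*(4 - ⅙ - √6) = -47*(23/6 - √6) = -1081/6 + 47*√6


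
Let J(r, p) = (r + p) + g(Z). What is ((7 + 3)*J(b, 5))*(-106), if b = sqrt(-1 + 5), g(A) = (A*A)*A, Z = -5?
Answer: 125080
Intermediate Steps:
g(A) = A**3 (g(A) = A**2*A = A**3)
b = 2 (b = sqrt(4) = 2)
J(r, p) = -125 + p + r (J(r, p) = (r + p) + (-5)**3 = (p + r) - 125 = -125 + p + r)
((7 + 3)*J(b, 5))*(-106) = ((7 + 3)*(-125 + 5 + 2))*(-106) = (10*(-118))*(-106) = -1180*(-106) = 125080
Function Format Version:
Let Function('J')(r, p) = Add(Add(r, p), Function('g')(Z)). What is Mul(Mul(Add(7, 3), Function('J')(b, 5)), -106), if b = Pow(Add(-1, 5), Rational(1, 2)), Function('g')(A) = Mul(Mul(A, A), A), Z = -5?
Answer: 125080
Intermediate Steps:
Function('g')(A) = Pow(A, 3) (Function('g')(A) = Mul(Pow(A, 2), A) = Pow(A, 3))
b = 2 (b = Pow(4, Rational(1, 2)) = 2)
Function('J')(r, p) = Add(-125, p, r) (Function('J')(r, p) = Add(Add(r, p), Pow(-5, 3)) = Add(Add(p, r), -125) = Add(-125, p, r))
Mul(Mul(Add(7, 3), Function('J')(b, 5)), -106) = Mul(Mul(Add(7, 3), Add(-125, 5, 2)), -106) = Mul(Mul(10, -118), -106) = Mul(-1180, -106) = 125080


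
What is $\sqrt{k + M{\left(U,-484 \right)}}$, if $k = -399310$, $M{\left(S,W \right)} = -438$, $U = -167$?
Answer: $74 i \sqrt{73} \approx 632.26 i$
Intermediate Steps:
$\sqrt{k + M{\left(U,-484 \right)}} = \sqrt{-399310 - 438} = \sqrt{-399748} = 74 i \sqrt{73}$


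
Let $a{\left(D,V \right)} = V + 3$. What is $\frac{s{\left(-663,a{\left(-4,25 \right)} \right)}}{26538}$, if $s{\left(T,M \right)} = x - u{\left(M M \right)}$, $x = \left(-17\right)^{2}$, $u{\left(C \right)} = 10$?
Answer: $\frac{93}{8846} \approx 0.010513$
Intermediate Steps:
$a{\left(D,V \right)} = 3 + V$
$x = 289$
$s{\left(T,M \right)} = 279$ ($s{\left(T,M \right)} = 289 - 10 = 279$)
$\frac{s{\left(-663,a{\left(-4,25 \right)} \right)}}{26538} = \frac{279}{26538} = 279 \cdot \frac{1}{26538} = \frac{93}{8846}$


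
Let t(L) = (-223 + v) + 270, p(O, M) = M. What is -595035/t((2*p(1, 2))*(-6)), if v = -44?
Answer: -198345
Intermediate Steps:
t(L) = 3 (t(L) = (-223 - 44) + 270 = -267 + 270 = 3)
-595035/t((2*p(1, 2))*(-6)) = -595035/3 = -595035*⅓ = -198345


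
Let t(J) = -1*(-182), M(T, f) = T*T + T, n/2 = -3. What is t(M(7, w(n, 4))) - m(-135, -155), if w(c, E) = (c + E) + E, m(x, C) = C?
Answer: 337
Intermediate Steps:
n = -6 (n = 2*(-3) = -6)
w(c, E) = c + 2*E (w(c, E) = (E + c) + E = c + 2*E)
M(T, f) = T + T² (M(T, f) = T² + T = T + T²)
t(J) = 182
t(M(7, w(n, 4))) - m(-135, -155) = 182 - 1*(-155) = 182 + 155 = 337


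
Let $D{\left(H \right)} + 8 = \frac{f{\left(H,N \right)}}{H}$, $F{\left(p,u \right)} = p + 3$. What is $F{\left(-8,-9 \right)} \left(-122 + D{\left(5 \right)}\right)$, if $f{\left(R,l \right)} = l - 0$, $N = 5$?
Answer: $645$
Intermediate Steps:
$f{\left(R,l \right)} = l$ ($f{\left(R,l \right)} = l + 0 = l$)
$F{\left(p,u \right)} = 3 + p$
$D{\left(H \right)} = -8 + \frac{5}{H}$
$F{\left(-8,-9 \right)} \left(-122 + D{\left(5 \right)}\right) = \left(3 - 8\right) \left(-122 - \left(8 - \frac{5}{5}\right)\right) = - 5 \left(-122 + \left(-8 + 5 \cdot \frac{1}{5}\right)\right) = - 5 \left(-122 + \left(-8 + 1\right)\right) = - 5 \left(-122 - 7\right) = \left(-5\right) \left(-129\right) = 645$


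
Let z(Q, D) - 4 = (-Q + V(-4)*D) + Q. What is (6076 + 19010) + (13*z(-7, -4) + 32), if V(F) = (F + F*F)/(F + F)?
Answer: 25248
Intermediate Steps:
V(F) = (F + F**2)/(2*F) (V(F) = (F + F**2)/((2*F)) = (F + F**2)*(1/(2*F)) = (F + F**2)/(2*F))
z(Q, D) = 4 - 3*D/2 (z(Q, D) = 4 + ((-Q + (1/2 + (1/2)*(-4))*D) + Q) = 4 + ((-Q + (1/2 - 2)*D) + Q) = 4 + ((-Q - 3*D/2) + Q) = 4 - 3*D/2)
(6076 + 19010) + (13*z(-7, -4) + 32) = (6076 + 19010) + (13*(4 - 3/2*(-4)) + 32) = 25086 + (13*(4 + 6) + 32) = 25086 + (13*10 + 32) = 25086 + (130 + 32) = 25086 + 162 = 25248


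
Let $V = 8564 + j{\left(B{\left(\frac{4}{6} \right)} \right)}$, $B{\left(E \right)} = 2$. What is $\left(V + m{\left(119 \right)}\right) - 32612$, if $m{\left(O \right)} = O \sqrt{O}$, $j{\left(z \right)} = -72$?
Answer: $-24120 + 119 \sqrt{119} \approx -22822.0$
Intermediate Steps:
$V = 8492$ ($V = 8564 - 72 = 8492$)
$m{\left(O \right)} = O^{\frac{3}{2}}$
$\left(V + m{\left(119 \right)}\right) - 32612 = \left(8492 + 119^{\frac{3}{2}}\right) - 32612 = \left(8492 + 119 \sqrt{119}\right) - 32612 = -24120 + 119 \sqrt{119}$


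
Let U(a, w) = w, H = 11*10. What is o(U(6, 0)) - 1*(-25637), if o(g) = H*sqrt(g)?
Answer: 25637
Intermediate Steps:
H = 110
o(g) = 110*sqrt(g)
o(U(6, 0)) - 1*(-25637) = 110*sqrt(0) - 1*(-25637) = 110*0 + 25637 = 0 + 25637 = 25637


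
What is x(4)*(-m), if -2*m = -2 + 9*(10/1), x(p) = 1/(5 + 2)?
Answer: 44/7 ≈ 6.2857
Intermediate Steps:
x(p) = ⅐ (x(p) = 1/7 = ⅐)
m = -44 (m = -(-2 + 9*(10/1))/2 = -(-2 + 9*(10*1))/2 = -(-2 + 9*10)/2 = -(-2 + 90)/2 = -½*88 = -44)
x(4)*(-m) = (-1*(-44))/7 = (⅐)*44 = 44/7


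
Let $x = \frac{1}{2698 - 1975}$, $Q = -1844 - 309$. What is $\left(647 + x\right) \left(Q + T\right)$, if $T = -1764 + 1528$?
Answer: $- \frac{1117531198}{723} \approx -1.5457 \cdot 10^{6}$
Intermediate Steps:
$Q = -2153$
$T = -236$
$x = \frac{1}{723} \approx 0.0013831$
$\left(647 + x\right) \left(Q + T\right) = \left(647 + \frac{1}{723}\right) \left(-2153 - 236\right) = \frac{467782}{723} \left(-2389\right) = - \frac{1117531198}{723}$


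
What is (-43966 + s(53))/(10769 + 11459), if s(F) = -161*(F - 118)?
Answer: -33501/22228 ≈ -1.5072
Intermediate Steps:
s(F) = 18998 - 161*F (s(F) = -161*(-118 + F) = 18998 - 161*F)
(-43966 + s(53))/(10769 + 11459) = (-43966 + (18998 - 161*53))/(10769 + 11459) = (-43966 + (18998 - 8533))/22228 = (-43966 + 10465)*(1/22228) = -33501*1/22228 = -33501/22228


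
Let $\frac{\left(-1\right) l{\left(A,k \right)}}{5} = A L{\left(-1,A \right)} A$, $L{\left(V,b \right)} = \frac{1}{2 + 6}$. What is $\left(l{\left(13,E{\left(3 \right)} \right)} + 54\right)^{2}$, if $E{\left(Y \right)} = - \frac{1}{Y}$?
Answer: $\frac{170569}{64} \approx 2665.1$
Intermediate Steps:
$L{\left(V,b \right)} = \frac{1}{8}$
$l{\left(A,k \right)} = - \frac{5 A^{2}}{8}$ ($l{\left(A,k \right)} = - 5 A \frac{1}{8} A = - 5 \frac{A}{8} A = - 5 \frac{A^{2}}{8} = - \frac{5 A^{2}}{8}$)
$\left(l{\left(13,E{\left(3 \right)} \right)} + 54\right)^{2} = \left(- \frac{5 \cdot 13^{2}}{8} + 54\right)^{2} = \left(\left(- \frac{5}{8}\right) 169 + 54\right)^{2} = \left(- \frac{845}{8} + 54\right)^{2} = \left(- \frac{413}{8}\right)^{2} = \frac{170569}{64}$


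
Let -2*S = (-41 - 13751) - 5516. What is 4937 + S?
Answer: 14591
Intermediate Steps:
S = 9654 (S = -((-41 - 13751) - 5516)/2 = -(-13792 - 5516)/2 = -½*(-19308) = 9654)
4937 + S = 4937 + 9654 = 14591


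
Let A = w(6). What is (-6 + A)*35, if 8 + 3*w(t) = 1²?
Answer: -875/3 ≈ -291.67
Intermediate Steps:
w(t) = -7/3 (w(t) = -8/3 + (⅓)*1² = -8/3 + (⅓)*1 = -8/3 + ⅓ = -7/3)
A = -7/3 ≈ -2.3333
(-6 + A)*35 = (-6 - 7/3)*35 = -25/3*35 = -875/3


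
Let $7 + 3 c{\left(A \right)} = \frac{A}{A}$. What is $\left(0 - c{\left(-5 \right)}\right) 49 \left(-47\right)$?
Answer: $-4606$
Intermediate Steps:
$c{\left(A \right)} = -2$ ($c{\left(A \right)} = - \frac{7}{3} + \frac{A \frac{1}{A}}{3} = - \frac{7}{3} + \frac{1}{3} \cdot 1 = - \frac{7}{3} + \frac{1}{3} = -2$)
$\left(0 - c{\left(-5 \right)}\right) 49 \left(-47\right) = \left(0 - -2\right) 49 \left(-47\right) = \left(0 + 2\right) 49 \left(-47\right) = 2 \cdot 49 \left(-47\right) = 98 \left(-47\right) = -4606$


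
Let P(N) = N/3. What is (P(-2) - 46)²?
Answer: 19600/9 ≈ 2177.8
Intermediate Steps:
P(N) = N/3 (P(N) = N*(⅓) = N/3)
(P(-2) - 46)² = ((⅓)*(-2) - 46)² = (-⅔ - 46)² = (-140/3)² = 19600/9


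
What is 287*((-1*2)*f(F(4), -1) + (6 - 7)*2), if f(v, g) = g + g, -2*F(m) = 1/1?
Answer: 574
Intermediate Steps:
F(m) = -1/2 (F(m) = -1/2/1 = -1/2*1 = -1/2)
f(v, g) = 2*g
287*((-1*2)*f(F(4), -1) + (6 - 7)*2) = 287*((-1*2)*(2*(-1)) + (6 - 7)*2) = 287*(-2*(-2) - 1*2) = 287*(4 - 2) = 287*2 = 574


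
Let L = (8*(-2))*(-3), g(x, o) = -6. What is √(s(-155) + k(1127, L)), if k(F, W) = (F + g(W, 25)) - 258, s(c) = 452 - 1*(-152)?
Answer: 3*√163 ≈ 38.301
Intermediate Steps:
s(c) = 604 (s(c) = 452 + 152 = 604)
L = 48 (L = -16*(-3) = 48)
k(F, W) = -264 + F (k(F, W) = (F - 6) - 258 = (-6 + F) - 258 = -264 + F)
√(s(-155) + k(1127, L)) = √(604 + (-264 + 1127)) = √(604 + 863) = √1467 = 3*√163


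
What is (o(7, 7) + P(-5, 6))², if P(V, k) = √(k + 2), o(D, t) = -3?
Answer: 17 - 12*√2 ≈ 0.029437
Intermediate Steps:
P(V, k) = √(2 + k)
(o(7, 7) + P(-5, 6))² = (-3 + √(2 + 6))² = (-3 + √8)² = (-3 + 2*√2)²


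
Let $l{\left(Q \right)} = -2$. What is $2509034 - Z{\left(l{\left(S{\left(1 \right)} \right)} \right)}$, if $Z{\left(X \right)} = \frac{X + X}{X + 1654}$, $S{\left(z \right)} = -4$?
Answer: $\frac{1036231043}{413} \approx 2.509 \cdot 10^{6}$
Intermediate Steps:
$Z{\left(X \right)} = \frac{2 X}{1654 + X}$
$2509034 - Z{\left(l{\left(S{\left(1 \right)} \right)} \right)} = 2509034 - 2 \left(-2\right) \frac{1}{1654 - 2} = 2509034 - 2 \left(-2\right) \frac{1}{1652} = 2509034 - - \frac{1}{413} = 2509034 + \frac{1}{413} = \frac{1036231043}{413}$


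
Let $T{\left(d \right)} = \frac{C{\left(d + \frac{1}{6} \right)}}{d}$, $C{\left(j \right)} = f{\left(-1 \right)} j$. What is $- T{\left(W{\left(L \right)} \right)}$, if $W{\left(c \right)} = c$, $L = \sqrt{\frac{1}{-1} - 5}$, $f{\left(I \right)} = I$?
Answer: $1 - \frac{i \sqrt{6}}{36} \approx 1.0 - 0.068041 i$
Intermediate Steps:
$C{\left(j \right)} = - j$
$L = i \sqrt{6}$ ($L = \sqrt{-1 - 5} = \sqrt{-6} = i \sqrt{6} \approx 2.4495 i$)
$T{\left(d \right)} = \frac{- \frac{1}{6} - d}{d}$ ($T{\left(d \right)} = \frac{\left(-1\right) \left(d + \frac{1}{6}\right)}{d} = \frac{\left(-1\right) \left(\frac{1}{6} + d\right)}{d} = \frac{- \frac{1}{6} - d}{d}$)
$- T{\left(W{\left(L \right)} \right)} = - \frac{- \frac{1}{6} - i \sqrt{6}}{i \sqrt{6}} = - - \frac{i \sqrt{6}}{6} \left(- \frac{1}{6} - i \sqrt{6}\right) = - \frac{\left(-1\right) i \sqrt{6} \left(- \frac{1}{6} - i \sqrt{6}\right)}{6} = \frac{i \sqrt{6} \left(- \frac{1}{6} - i \sqrt{6}\right)}{6}$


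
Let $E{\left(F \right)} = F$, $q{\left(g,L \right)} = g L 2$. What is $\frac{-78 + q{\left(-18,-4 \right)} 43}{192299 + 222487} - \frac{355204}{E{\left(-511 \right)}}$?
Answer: $\frac{336385321}{483917} \approx 695.13$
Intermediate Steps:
$q{\left(g,L \right)} = 2 L g$ ($q{\left(g,L \right)} = L g 2 = 2 L g$)
$\frac{-78 + q{\left(-18,-4 \right)} 43}{192299 + 222487} - \frac{355204}{E{\left(-511 \right)}} = \frac{-78 + 2 \left(-4\right) \left(-18\right) 43}{192299 + 222487} - \frac{355204}{-511} = \frac{-78 + 144 \cdot 43}{414786} - - \frac{355204}{511} = \left(-78 + 6192\right) \frac{1}{414786} + \frac{355204}{511} = 6114 \cdot \frac{1}{414786} + \frac{355204}{511} = \frac{1019}{69131} + \frac{355204}{511} = \frac{336385321}{483917}$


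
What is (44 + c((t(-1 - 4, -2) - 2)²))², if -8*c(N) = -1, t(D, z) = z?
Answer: 124609/64 ≈ 1947.0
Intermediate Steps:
c(N) = ⅛ (c(N) = -⅛*(-1) = ⅛)
(44 + c((t(-1 - 4, -2) - 2)²))² = (44 + ⅛)² = (353/8)² = 124609/64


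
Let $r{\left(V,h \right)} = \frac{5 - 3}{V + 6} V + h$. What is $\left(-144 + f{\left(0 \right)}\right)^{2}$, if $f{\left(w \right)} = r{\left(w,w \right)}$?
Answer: $20736$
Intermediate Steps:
$r{\left(V,h \right)} = h + \frac{2 V}{6 + V}$ ($r{\left(V,h \right)} = \frac{2}{6 + V} V + h = \frac{2 V}{6 + V} + h = h + \frac{2 V}{6 + V}$)
$f{\left(w \right)} = \frac{w^{2} + 8 w}{6 + w}$ ($f{\left(w \right)} = \frac{2 w + 6 w + w w}{6 + w} = \frac{2 w + 6 w + w^{2}}{6 + w} = \frac{w^{2} + 8 w}{6 + w}$)
$\left(-144 + f{\left(0 \right)}\right)^{2} = \left(-144 + \frac{0 \left(8 + 0\right)}{6 + 0}\right)^{2} = \left(-144 + 0 \cdot \frac{1}{6} \cdot 8\right)^{2} = \left(-144 + 0\right)^{2} = \left(-144\right)^{2} = 20736$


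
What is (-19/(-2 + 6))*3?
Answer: -57/4 ≈ -14.250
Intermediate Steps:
(-19/(-2 + 6))*3 = (-19/4)*3 = ((¼)*(-19))*3 = -19/4*3 = -57/4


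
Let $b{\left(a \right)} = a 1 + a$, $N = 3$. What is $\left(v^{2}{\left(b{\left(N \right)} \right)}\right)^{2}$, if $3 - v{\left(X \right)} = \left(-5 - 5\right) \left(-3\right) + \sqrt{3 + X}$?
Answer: $810000$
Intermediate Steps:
$b{\left(a \right)} = 2 a$ ($b{\left(a \right)} = a + a = 2 a$)
$v{\left(X \right)} = -27 - \sqrt{3 + X}$ ($v{\left(X \right)} = 3 - \left(\left(-5 - 5\right) \left(-3\right) + \sqrt{3 + X}\right) = 3 - \left(\left(-10\right) \left(-3\right) + \sqrt{3 + X}\right) = 3 - \left(30 + \sqrt{3 + X}\right) = -27 - \sqrt{3 + X}$)
$\left(v^{2}{\left(b{\left(N \right)} \right)}\right)^{2} = \left(\left(-27 - \sqrt{3 + 2 \cdot 3}\right)^{2}\right)^{2} = \left(\left(-27 - \sqrt{3 + 6}\right)^{2}\right)^{2} = \left(\left(-27 - \sqrt{9}\right)^{2}\right)^{2} = \left(\left(-27 - 3\right)^{2}\right)^{2} = \left(\left(-30\right)^{2}\right)^{2} = 900^{2} = 810000$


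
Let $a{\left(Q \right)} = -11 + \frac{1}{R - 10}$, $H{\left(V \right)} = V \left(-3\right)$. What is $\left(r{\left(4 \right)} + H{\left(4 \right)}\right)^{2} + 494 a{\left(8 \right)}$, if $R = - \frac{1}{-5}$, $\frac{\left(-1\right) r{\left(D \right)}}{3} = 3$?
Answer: $- \frac{247127}{49} \approx -5043.4$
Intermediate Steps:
$r{\left(D \right)} = -9$ ($r{\left(D \right)} = \left(-3\right) 3 = -9$)
$H{\left(V \right)} = - 3 V$
$R = \frac{1}{5}$ ($R = \left(-1\right) \left(- \frac{1}{5}\right) = \frac{1}{5} \approx 0.2$)
$a{\left(Q \right)} = - \frac{544}{49}$ ($a{\left(Q \right)} = -11 + \frac{1}{\frac{1}{5} - 10} = -11 + \frac{1}{- \frac{49}{5}} = -11 - \frac{5}{49} = - \frac{544}{49}$)
$\left(r{\left(4 \right)} + H{\left(4 \right)}\right)^{2} + 494 a{\left(8 \right)} = \left(-9 - 12\right)^{2} + 494 \left(- \frac{544}{49}\right) = \left(-9 - 12\right)^{2} - \frac{268736}{49} = \left(-21\right)^{2} - \frac{268736}{49} = 441 - \frac{268736}{49} = - \frac{247127}{49}$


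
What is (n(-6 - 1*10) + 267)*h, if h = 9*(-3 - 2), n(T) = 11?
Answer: -12510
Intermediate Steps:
h = -45 (h = 9*(-5) = -45)
(n(-6 - 1*10) + 267)*h = (11 + 267)*(-45) = 278*(-45) = -12510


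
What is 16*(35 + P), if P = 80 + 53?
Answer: 2688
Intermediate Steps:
P = 133
16*(35 + P) = 16*(35 + 133) = 16*168 = 2688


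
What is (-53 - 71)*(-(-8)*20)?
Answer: -19840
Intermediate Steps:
(-53 - 71)*(-(-8)*20) = -(-992)*(-20) = -124*160 = -19840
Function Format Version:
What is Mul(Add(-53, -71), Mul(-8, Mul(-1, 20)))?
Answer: -19840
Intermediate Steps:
Mul(Add(-53, -71), Mul(-8, Mul(-1, 20))) = Mul(-124, Mul(-8, -20)) = Mul(-124, 160) = -19840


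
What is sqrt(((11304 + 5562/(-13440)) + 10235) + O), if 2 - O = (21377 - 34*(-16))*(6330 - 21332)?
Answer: sqrt(25784221994755)/280 ≈ 18135.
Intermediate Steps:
O = 328858844 (O = 2 - (21377 - 34*(-16))*(6330 - 21332) = 2 - (21377 + 544)*(-15002) = 2 - 21921*(-15002) = 2 - 1*(-328858842) = 2 + 328858842 = 328858844)
sqrt(((11304 + 5562/(-13440)) + 10235) + O) = sqrt(((11304 + 5562/(-13440)) + 10235) + 328858844) = sqrt(((11304 + 5562*(-1/13440)) + 10235) + 328858844) = sqrt(((11304 - 927/2240) + 10235) + 328858844) = sqrt((25320033/2240 + 10235) + 328858844) = sqrt(48246433/2240 + 328858844) = sqrt(736692056993/2240) = sqrt(25784221994755)/280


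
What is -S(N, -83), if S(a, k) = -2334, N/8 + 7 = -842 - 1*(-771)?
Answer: 2334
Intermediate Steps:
N = -624 (N = -56 + 8*(-842 - 1*(-771)) = -56 + 8*(-842 + 771) = -56 + 8*(-71) = -56 - 568 = -624)
-S(N, -83) = -1*(-2334) = 2334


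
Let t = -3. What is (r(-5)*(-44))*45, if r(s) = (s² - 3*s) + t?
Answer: -73260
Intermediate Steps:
r(s) = -3 + s² - 3*s (r(s) = (s² - 3*s) - 3 = -3 + s² - 3*s)
(r(-5)*(-44))*45 = ((-3 + (-5)² - 3*(-5))*(-44))*45 = ((-3 + 25 + 15)*(-44))*45 = (37*(-44))*45 = -1628*45 = -73260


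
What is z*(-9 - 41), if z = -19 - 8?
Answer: 1350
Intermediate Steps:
z = -27
z*(-9 - 41) = -27*(-9 - 41) = -27*(-50) = 1350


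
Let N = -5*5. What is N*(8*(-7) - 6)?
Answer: 1550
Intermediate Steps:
N = -25 (N = -1*25 = -25)
N*(8*(-7) - 6) = -25*(8*(-7) - 6) = -25*(-56 - 6) = -25*(-62) = 1550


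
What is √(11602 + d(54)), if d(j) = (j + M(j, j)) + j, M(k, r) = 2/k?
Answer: √948513/9 ≈ 108.21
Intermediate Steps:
d(j) = 2*j + 2/j (d(j) = (j + 2/j) + j = 2*j + 2/j)
√(11602 + d(54)) = √(11602 + (2*54 + 2/54)) = √(11602 + (108 + 2*(1/54))) = √(11602 + (108 + 1/27)) = √(11602 + 2917/27) = √(316171/27) = √948513/9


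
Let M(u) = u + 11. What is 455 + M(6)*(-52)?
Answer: -429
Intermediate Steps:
M(u) = 11 + u
455 + M(6)*(-52) = 455 + (11 + 6)*(-52) = 455 + 17*(-52) = 455 - 884 = -429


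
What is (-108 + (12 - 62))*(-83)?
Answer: 13114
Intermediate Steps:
(-108 + (12 - 62))*(-83) = (-108 - 50)*(-83) = -158*(-83) = 13114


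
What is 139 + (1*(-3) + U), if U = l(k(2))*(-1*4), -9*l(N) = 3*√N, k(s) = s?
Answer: 136 + 4*√2/3 ≈ 137.89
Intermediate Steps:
l(N) = -√N/3
U = 4*√2/3 (U = (-√2/3)*(-1*4) = -√2/3*(-4) = 4*√2/3 ≈ 1.8856)
139 + (1*(-3) + U) = 139 + (1*(-3) + 4*√2/3) = 139 + (-3 + 4*√2/3) = 136 + 4*√2/3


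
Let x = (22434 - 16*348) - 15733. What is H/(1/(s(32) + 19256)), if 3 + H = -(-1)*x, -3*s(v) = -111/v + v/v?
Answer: 1044490075/48 ≈ 2.1760e+7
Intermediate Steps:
s(v) = -⅓ + 37/v (s(v) = -(-111/v + v/v)/3 = -(-111/v + 1)/3 = -(1 - 111/v)/3 = -⅓ + 37/v)
x = 1133 (x = (22434 - 5568) - 15733 = 16866 - 15733 = 1133)
H = 1130 (H = -3 - (-1)*1133 = -3 - 1*(-1133) = -3 + 1133 = 1130)
H/(1/(s(32) + 19256)) = 1130/(1/((⅓)*(111 - 1*32)/32 + 19256)) = 1130/(1/((⅓)*(1/32)*(111 - 32) + 19256)) = 1130/(1/((⅓)*(1/32)*79 + 19256)) = 1130/(1/(79/96 + 19256)) = 1130/(1/(1848655/96)) = 1130/(96/1848655) = 1130*(1848655/96) = 1044490075/48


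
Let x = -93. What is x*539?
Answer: -50127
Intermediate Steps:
x*539 = -93*539 = -50127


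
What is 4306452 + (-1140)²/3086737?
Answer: 13292886026724/3086737 ≈ 4.3064e+6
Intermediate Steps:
4306452 + (-1140)²/3086737 = 4306452 + 1299600*(1/3086737) = 4306452 + 1299600/3086737 = 13292886026724/3086737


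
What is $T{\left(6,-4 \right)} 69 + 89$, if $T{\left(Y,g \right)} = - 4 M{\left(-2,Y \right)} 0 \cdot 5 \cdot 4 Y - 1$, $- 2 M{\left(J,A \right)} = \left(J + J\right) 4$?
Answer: $20$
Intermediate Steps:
$M{\left(J,A \right)} = - 4 J$ ($M{\left(J,A \right)} = - \frac{\left(J + J\right) 4}{2} = - \frac{2 J 4}{2} = - \frac{8 J}{2} = - 4 J$)
$T{\left(Y,g \right)} = -1$ ($T{\left(Y,g \right)} = - 4 \left(-4\right) \left(-2\right) 0 \cdot 5 \cdot 4 Y - 1 = - 4 \cdot 8 \cdot 0 \cdot 5 \cdot 4 Y - 1 = - 4 \cdot 0 \cdot 5 \cdot 4 Y - 1 = \left(-4\right) 0 \cdot 4 Y - 1 = 0 \cdot 4 Y - 1 = 0 Y - 1 = 0 - 1 = -1$)
$T{\left(6,-4 \right)} 69 + 89 = \left(-1\right) 69 + 89 = -69 + 89 = 20$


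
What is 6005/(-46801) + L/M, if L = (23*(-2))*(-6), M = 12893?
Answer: -64505389/603405293 ≈ -0.10690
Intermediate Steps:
L = 276 (L = -46*(-6) = 276)
6005/(-46801) + L/M = 6005/(-46801) + 276/12893 = 6005*(-1/46801) + 276*(1/12893) = -6005/46801 + 276/12893 = -64505389/603405293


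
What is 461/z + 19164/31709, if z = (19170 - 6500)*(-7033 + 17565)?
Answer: 2557267210009/4231262911960 ≈ 0.60437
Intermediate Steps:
z = 133440440 (z = 12670*10532 = 133440440)
461/z + 19164/31709 = 461/133440440 + 19164/31709 = 2557267210009/4231262911960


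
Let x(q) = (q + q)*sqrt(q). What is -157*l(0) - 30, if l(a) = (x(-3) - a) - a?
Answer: -30 + 942*I*sqrt(3) ≈ -30.0 + 1631.6*I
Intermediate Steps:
x(q) = 2*q**(3/2) (x(q) = (2*q)*sqrt(q) = 2*q**(3/2))
l(a) = -2*a - 6*I*sqrt(3) (l(a) = (2*(-3)**(3/2) - a) - a = (2*(-3*I*sqrt(3)) - a) - a = (-6*I*sqrt(3) - a) - a = (-a - 6*I*sqrt(3)) - a = -2*a - 6*I*sqrt(3))
-157*l(0) - 30 = -157*(-2*0 - 6*I*sqrt(3)) - 30 = -157*(0 - 6*I*sqrt(3)) - 30 = -(-942)*I*sqrt(3) - 30 = 942*I*sqrt(3) - 30 = -30 + 942*I*sqrt(3)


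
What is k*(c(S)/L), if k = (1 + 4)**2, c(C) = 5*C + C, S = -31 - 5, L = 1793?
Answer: -5400/1793 ≈ -3.0117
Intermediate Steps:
S = -36
c(C) = 6*C
k = 25 (k = 5**2 = 25)
k*(c(S)/L) = 25*((6*(-36))/1793) = 25*(-216*1/1793) = 25*(-216/1793) = -5400/1793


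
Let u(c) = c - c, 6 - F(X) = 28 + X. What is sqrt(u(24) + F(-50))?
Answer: 2*sqrt(7) ≈ 5.2915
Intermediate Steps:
F(X) = -22 - X (F(X) = 6 - (28 + X) = 6 + (-28 - X) = -22 - X)
u(c) = 0
sqrt(u(24) + F(-50)) = sqrt(0 + (-22 - 1*(-50))) = sqrt(0 + (-22 + 50)) = sqrt(0 + 28) = sqrt(28) = 2*sqrt(7)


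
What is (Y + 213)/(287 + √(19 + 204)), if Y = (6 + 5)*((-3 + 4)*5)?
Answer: 38458/41073 - 134*√223/41073 ≈ 0.88761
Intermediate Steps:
Y = 55 (Y = 11*(1*5) = 11*5 = 55)
(Y + 213)/(287 + √(19 + 204)) = (55 + 213)/(287 + √(19 + 204)) = 268/(287 + √223)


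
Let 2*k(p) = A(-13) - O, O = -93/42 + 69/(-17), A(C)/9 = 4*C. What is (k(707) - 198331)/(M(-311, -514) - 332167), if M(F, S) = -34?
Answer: 94515447/158127676 ≈ 0.59772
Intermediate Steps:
A(C) = 36*C (A(C) = 9*(4*C) = 36*C)
O = -1493/238 (O = -93*1/42 + 69*(-1/17) = -31/14 - 69/17 = -1493/238 ≈ -6.2731)
k(p) = -109891/476 (k(p) = (36*(-13) - 1*(-1493/238))/2 = (-468 + 1493/238)/2 = (½)*(-109891/238) = -109891/476)
(k(707) - 198331)/(M(-311, -514) - 332167) = (-109891/476 - 198331)/(-34 - 332167) = -94515447/476/(-332201) = -94515447/476*(-1/332201) = 94515447/158127676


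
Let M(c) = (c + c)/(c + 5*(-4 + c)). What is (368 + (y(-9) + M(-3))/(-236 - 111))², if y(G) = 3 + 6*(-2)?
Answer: 5887378137664/43467649 ≈ 1.3544e+5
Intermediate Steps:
M(c) = 2*c/(-20 + 6*c) (M(c) = (2*c)/(c + (-20 + 5*c)) = (2*c)/(-20 + 6*c) = 2*c/(-20 + 6*c))
y(G) = -9 (y(G) = 3 - 12 = -9)
(368 + (y(-9) + M(-3))/(-236 - 111))² = (368 + (-9 - 3/(-10 + 3*(-3)))/(-236 - 111))² = (368 + (-9 - 3/(-10 - 9))/(-347))² = (368 + (-9 - 3/(-19))*(-1/347))² = (368 + (-9 - 3*(-1/19))*(-1/347))² = (368 + (-9 + 3/19)*(-1/347))² = (368 - 168/19*(-1/347))² = (368 + 168/6593)² = (2426392/6593)² = 5887378137664/43467649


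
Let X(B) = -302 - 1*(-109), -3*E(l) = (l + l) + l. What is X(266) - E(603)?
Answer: 410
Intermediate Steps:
E(l) = -l (E(l) = -((l + l) + l)/3 = -(2*l + l)/3 = -l)
X(B) = -193 (X(B) = -302 + 109 = -193)
X(266) - E(603) = -193 - (-1)*603 = -193 - 1*(-603) = -193 + 603 = 410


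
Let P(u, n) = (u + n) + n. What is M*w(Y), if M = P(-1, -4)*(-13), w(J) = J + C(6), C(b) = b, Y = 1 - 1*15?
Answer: -936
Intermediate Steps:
Y = -14 (Y = 1 - 15 = -14)
P(u, n) = u + 2*n (P(u, n) = (n + u) + n = u + 2*n)
w(J) = 6 + J (w(J) = J + 6 = 6 + J)
M = 117 (M = (-1 + 2*(-4))*(-13) = (-1 - 8)*(-13) = -9*(-13) = 117)
M*w(Y) = 117*(6 - 14) = 117*(-8) = -936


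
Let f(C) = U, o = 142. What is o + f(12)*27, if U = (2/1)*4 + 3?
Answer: 439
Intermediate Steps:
U = 11 (U = (2*1)*4 + 3 = 2*4 + 3 = 8 + 3 = 11)
f(C) = 11
o + f(12)*27 = 142 + 11*27 = 142 + 297 = 439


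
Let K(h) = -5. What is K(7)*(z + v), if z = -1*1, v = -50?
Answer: 255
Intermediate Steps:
z = -1
K(7)*(z + v) = -5*(-1 - 50) = -5*(-51) = 255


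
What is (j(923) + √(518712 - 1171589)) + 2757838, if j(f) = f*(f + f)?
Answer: 4461696 + I*√652877 ≈ 4.4617e+6 + 808.01*I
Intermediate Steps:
j(f) = 2*f² (j(f) = f*(2*f) = 2*f²)
(j(923) + √(518712 - 1171589)) + 2757838 = (2*923² + √(518712 - 1171589)) + 2757838 = (2*851929 + √(-652877)) + 2757838 = (1703858 + I*√652877) + 2757838 = 4461696 + I*√652877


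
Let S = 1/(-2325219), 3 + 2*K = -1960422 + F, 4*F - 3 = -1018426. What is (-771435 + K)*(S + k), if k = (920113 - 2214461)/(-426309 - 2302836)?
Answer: -15079903714549805467/16922292820680 ≈ -8.9113e+5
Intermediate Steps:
F = -1018423/4 (F = ¾ + (¼)*(-1018426) = ¾ - 509213/2 = -1018423/4 ≈ -2.5461e+5)
k = 1294348/2729145 (k = -1294348/(-2729145) = -1294348*(-1/2729145) = 1294348/2729145 ≈ 0.47427)
K = -8860123/8 (K = -3/2 + (-1960422 - 1018423/4)/2 = -3/2 + (½)*(-8860111/4) = -3/2 - 8860111/8 = -8860123/8 ≈ -1.1075e+6)
S = -1/2325219 ≈ -4.3007e-7
(-771435 + K)*(S + k) = (-771435 - 8860123/8)*(-1/2325219 + 1294348/2729145) = -15031603/8*1003213277689/2115286602585 = -15079903714549805467/16922292820680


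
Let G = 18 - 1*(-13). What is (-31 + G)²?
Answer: 0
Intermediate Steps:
G = 31 (G = 18 + 13 = 31)
(-31 + G)² = (-31 + 31)² = 0² = 0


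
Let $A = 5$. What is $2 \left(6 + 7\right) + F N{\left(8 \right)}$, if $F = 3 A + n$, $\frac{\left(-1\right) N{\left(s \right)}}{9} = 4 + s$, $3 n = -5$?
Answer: $-1414$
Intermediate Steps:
$n = - \frac{5}{3}$ ($n = \frac{1}{3} \left(-5\right) = - \frac{5}{3} \approx -1.6667$)
$N{\left(s \right)} = -36 - 9 s$ ($N{\left(s \right)} = - 9 \left(4 + s\right) = -36 - 9 s$)
$F = \frac{40}{3}$ ($F = 3 \cdot 5 - \frac{5}{3} = 15 - \frac{5}{3} = \frac{40}{3} \approx 13.333$)
$2 \left(6 + 7\right) + F N{\left(8 \right)} = 2 \left(6 + 7\right) + \frac{40 \left(-36 - 72\right)}{3} = 2 \cdot 13 + \frac{40 \left(-36 - 72\right)}{3} = 26 + \frac{40}{3} \left(-108\right) = 26 - 1440 = -1414$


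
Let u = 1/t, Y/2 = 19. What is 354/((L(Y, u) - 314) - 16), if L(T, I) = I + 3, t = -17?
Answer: -3009/2780 ≈ -1.0824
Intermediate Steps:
Y = 38 (Y = 2*19 = 38)
u = -1/17 (u = 1/(-17) = -1/17 ≈ -0.058824)
L(T, I) = 3 + I
354/((L(Y, u) - 314) - 16) = 354/(((3 - 1/17) - 314) - 16) = 354/((50/17 - 314) - 16) = 354/(-5288/17 - 16) = 354/(-5560/17) = 354*(-17/5560) = -3009/2780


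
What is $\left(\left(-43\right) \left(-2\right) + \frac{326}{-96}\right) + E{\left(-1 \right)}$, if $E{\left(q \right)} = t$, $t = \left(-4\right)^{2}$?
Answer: $\frac{4733}{48} \approx 98.604$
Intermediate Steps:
$t = 16$
$E{\left(q \right)} = 16$
$\left(\left(-43\right) \left(-2\right) + \frac{326}{-96}\right) + E{\left(-1 \right)} = \left(\left(-43\right) \left(-2\right) + \frac{326}{-96}\right) + 16 = \left(86 + 326 \left(- \frac{1}{96}\right)\right) + 16 = \left(86 - \frac{163}{48}\right) + 16 = \frac{3965}{48} + 16 = \frac{4733}{48}$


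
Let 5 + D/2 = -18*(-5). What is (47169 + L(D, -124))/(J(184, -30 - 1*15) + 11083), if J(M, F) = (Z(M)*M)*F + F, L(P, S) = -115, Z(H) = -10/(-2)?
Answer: -23527/15181 ≈ -1.5498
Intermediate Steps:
Z(H) = 5 (Z(H) = -10*(-½) = 5)
D = 170 (D = -10 + 2*(-18*(-5)) = -10 + 2*90 = -10 + 180 = 170)
J(M, F) = F + 5*F*M (J(M, F) = (5*M)*F + F = 5*F*M + F = F + 5*F*M)
(47169 + L(D, -124))/(J(184, -30 - 1*15) + 11083) = (47169 - 115)/((-30 - 1*15)*(1 + 5*184) + 11083) = 47054/((-30 - 15)*(1 + 920) + 11083) = 47054/(-45*921 + 11083) = 47054/(-41445 + 11083) = 47054/(-30362) = 47054*(-1/30362) = -23527/15181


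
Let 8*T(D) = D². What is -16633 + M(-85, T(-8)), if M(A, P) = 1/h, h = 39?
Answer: -648686/39 ≈ -16633.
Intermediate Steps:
T(D) = D²/8
M(A, P) = 1/39
-16633 + M(-85, T(-8)) = -16633 + 1/39 = -648686/39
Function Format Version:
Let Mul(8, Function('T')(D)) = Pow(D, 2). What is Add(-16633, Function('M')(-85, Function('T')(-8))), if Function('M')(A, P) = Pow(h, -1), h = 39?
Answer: Rational(-648686, 39) ≈ -16633.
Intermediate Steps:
Function('T')(D) = Mul(Rational(1, 8), Pow(D, 2))
Function('M')(A, P) = Rational(1, 39) (Function('M')(A, P) = Pow(39, -1) = Rational(1, 39))
Add(-16633, Function('M')(-85, Function('T')(-8))) = Add(-16633, Rational(1, 39)) = Rational(-648686, 39)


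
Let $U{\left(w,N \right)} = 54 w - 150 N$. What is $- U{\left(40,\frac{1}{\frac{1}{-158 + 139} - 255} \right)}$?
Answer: $- \frac{5235105}{2423} \approx -2160.6$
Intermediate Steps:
$U{\left(w,N \right)} = - 150 N + 54 w$
$- U{\left(40,\frac{1}{\frac{1}{-158 + 139} - 255} \right)} = - (- \frac{150}{\frac{1}{-158 + 139} - 255} + 54 \cdot 40) = - (- \frac{150}{\frac{1}{-19} - 255} + 2160) = - (- \frac{150}{- \frac{1}{19} - 255} + 2160) = - (- \frac{150}{- \frac{4846}{19}} + 2160) = - (\left(-150\right) \left(- \frac{19}{4846}\right) + 2160) = - (\frac{1425}{2423} + 2160) = \left(-1\right) \frac{5235105}{2423} = - \frac{5235105}{2423}$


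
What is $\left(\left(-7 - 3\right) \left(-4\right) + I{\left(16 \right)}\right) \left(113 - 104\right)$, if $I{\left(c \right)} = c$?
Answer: $504$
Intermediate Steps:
$\left(\left(-7 - 3\right) \left(-4\right) + I{\left(16 \right)}\right) \left(113 - 104\right) = \left(\left(-7 - 3\right) \left(-4\right) + 16\right) \left(113 - 104\right) = \left(\left(-10\right) \left(-4\right) + 16\right) \left(113 - 104\right) = \left(40 + 16\right) 9 = 56 \cdot 9 = 504$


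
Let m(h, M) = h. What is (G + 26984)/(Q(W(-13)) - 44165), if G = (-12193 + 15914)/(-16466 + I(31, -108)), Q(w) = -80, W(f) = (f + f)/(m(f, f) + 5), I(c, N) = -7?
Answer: -444503711/728847885 ≈ -0.60987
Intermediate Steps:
W(f) = 2*f/(5 + f) (W(f) = (f + f)/(f + 5) = (2*f)/(5 + f) = 2*f/(5 + f))
G = -3721/16473 (G = (-12193 + 15914)/(-16466 - 7) = 3721/(-16473) = 3721*(-1/16473) = -3721/16473 ≈ -0.22588)
(G + 26984)/(Q(W(-13)) - 44165) = (-3721/16473 + 26984)/(-80 - 44165) = (444503711/16473)/(-44245) = (444503711/16473)*(-1/44245) = -444503711/728847885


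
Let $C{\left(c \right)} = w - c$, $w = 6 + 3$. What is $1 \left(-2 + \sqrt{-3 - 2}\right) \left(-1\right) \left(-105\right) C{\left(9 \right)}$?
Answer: $0$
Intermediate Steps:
$w = 9$
$C{\left(c \right)} = 9 - c$
$1 \left(-2 + \sqrt{-3 - 2}\right) \left(-1\right) \left(-105\right) C{\left(9 \right)} = 1 \left(-2 + \sqrt{-3 - 2}\right) \left(-1\right) \left(-105\right) \left(9 - 9\right) = 1 \left(-2 + \sqrt{-5}\right) 105 \left(9 - 9\right) = 1 \left(-2 + i \sqrt{5}\right) 105 \cdot 0 = \left(-2 + i \sqrt{5}\right) 0 = 0$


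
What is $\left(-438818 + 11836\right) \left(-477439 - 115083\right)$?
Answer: $252996228604$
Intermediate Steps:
$\left(-438818 + 11836\right) \left(-477439 - 115083\right) = \left(-426982\right) \left(-592522\right) = 252996228604$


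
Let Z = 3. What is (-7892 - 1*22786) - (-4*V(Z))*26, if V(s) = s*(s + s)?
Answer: -28806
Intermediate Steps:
V(s) = 2*s² (V(s) = s*(2*s) = 2*s²)
(-7892 - 1*22786) - (-4*V(Z))*26 = (-7892 - 1*22786) - (-8*3²)*26 = (-7892 - 22786) - (-8*9)*26 = -30678 - (-4*18)*26 = -30678 - (-72)*26 = -30678 - 1*(-1872) = -30678 + 1872 = -28806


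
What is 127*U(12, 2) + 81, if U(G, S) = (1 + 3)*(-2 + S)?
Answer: 81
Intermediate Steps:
U(G, S) = -8 + 4*S (U(G, S) = 4*(-2 + S) = -8 + 4*S)
127*U(12, 2) + 81 = 127*(-8 + 4*2) + 81 = 127*(-8 + 8) + 81 = 127*0 + 81 = 0 + 81 = 81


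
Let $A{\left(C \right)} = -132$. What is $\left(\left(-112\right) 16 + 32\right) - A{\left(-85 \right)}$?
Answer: $-1628$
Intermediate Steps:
$\left(\left(-112\right) 16 + 32\right) - A{\left(-85 \right)} = \left(\left(-112\right) 16 + 32\right) - -132 = \left(-1792 + 32\right) + 132 = -1760 + 132 = -1628$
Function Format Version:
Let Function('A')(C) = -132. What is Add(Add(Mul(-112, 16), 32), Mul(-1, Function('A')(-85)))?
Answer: -1628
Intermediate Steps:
Add(Add(Mul(-112, 16), 32), Mul(-1, Function('A')(-85))) = Add(Add(Mul(-112, 16), 32), Mul(-1, -132)) = Add(Add(-1792, 32), 132) = Add(-1760, 132) = -1628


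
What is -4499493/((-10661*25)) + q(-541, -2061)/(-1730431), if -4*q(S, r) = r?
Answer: 31143699377907/1844812489100 ≈ 16.882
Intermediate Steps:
q(S, r) = -r/4
-4499493/((-10661*25)) + q(-541, -2061)/(-1730431) = -4499493/((-10661*25)) - ¼*(-2061)/(-1730431) = -4499493/(-266525) + (2061/4)*(-1/1730431) = -4499493*(-1/266525) - 2061/6921724 = 4499493/266525 - 2061/6921724 = 31143699377907/1844812489100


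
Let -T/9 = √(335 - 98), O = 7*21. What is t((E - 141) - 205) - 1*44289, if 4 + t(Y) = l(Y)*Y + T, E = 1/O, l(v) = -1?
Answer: -6460210/147 - 9*√237 ≈ -44086.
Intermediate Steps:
O = 147
E = 1/147 ≈ 0.0068027
T = -9*√237 (T = -9*√(335 - 98) = -9*√237 ≈ -138.55)
t(Y) = -4 - Y - 9*√237 (t(Y) = -4 + (-Y - 9*√237) = -4 - Y - 9*√237)
t((E - 141) - 205) - 1*44289 = (-4 - ((1/147 - 141) - 205) - 9*√237) - 1*44289 = (-4 - (-20726/147 - 205) - 9*√237) - 44289 = (-4 - 1*(-50861/147) - 9*√237) - 44289 = (-4 + 50861/147 - 9*√237) - 44289 = (50273/147 - 9*√237) - 44289 = -6460210/147 - 9*√237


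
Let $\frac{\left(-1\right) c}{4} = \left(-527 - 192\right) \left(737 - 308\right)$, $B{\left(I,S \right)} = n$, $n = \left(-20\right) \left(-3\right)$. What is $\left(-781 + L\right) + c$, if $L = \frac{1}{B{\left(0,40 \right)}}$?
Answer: $\frac{73981381}{60} \approx 1.233 \cdot 10^{6}$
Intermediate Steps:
$n = 60$
$B{\left(I,S \right)} = 60$
$c = 1233804$ ($c = - 4 \left(-527 - 192\right) \left(737 - 308\right) = - 4 \left(\left(-719\right) 429\right) = \left(-4\right) \left(-308451\right) = 1233804$)
$L = \frac{1}{60} \approx 0.016667$
$\left(-781 + L\right) + c = \left(-781 + \frac{1}{60}\right) + 1233804 = - \frac{46859}{60} + 1233804 = \frac{73981381}{60}$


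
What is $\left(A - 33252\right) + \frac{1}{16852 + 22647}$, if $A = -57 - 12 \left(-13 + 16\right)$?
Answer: $- \frac{1317094154}{39499} \approx -33345.0$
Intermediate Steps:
$A = -93$ ($A = -57 - 36 = -93$)
$\left(A - 33252\right) + \frac{1}{16852 + 22647} = \left(-93 - 33252\right) + \frac{1}{16852 + 22647} = -33345 + \frac{1}{39499} = - \frac{1317094154}{39499}$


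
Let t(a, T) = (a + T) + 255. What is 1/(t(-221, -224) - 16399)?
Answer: -1/16589 ≈ -6.0281e-5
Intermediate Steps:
t(a, T) = 255 + T + a (t(a, T) = (T + a) + 255 = 255 + T + a)
1/(t(-221, -224) - 16399) = 1/((255 - 224 - 221) - 16399) = 1/(-190 - 16399) = 1/(-16589) = -1/16589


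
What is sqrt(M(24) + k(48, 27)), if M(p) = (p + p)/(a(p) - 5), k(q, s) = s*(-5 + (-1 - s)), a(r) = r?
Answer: I*sqrt(320739)/19 ≈ 29.807*I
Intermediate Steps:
k(q, s) = s*(-6 - s)
M(p) = 2*p/(-5 + p) (M(p) = (p + p)/(p - 5) = (2*p)/(-5 + p) = 2*p/(-5 + p))
sqrt(M(24) + k(48, 27)) = sqrt(2*24/(-5 + 24) - 1*27*(6 + 27)) = sqrt(2*24/19 - 1*27*33) = sqrt(2*24*(1/19) - 891) = sqrt(48/19 - 891) = sqrt(-16881/19) = I*sqrt(320739)/19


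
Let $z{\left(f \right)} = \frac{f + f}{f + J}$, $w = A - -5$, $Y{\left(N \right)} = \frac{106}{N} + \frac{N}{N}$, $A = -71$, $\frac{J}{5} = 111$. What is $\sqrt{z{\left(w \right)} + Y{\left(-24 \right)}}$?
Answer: $\frac{i \sqrt{3526179}}{978} \approx 1.9201 i$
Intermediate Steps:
$J = 555$ ($J = 5 \cdot 111 = 555$)
$Y{\left(N \right)} = 1 + \frac{106}{N}$ ($Y{\left(N \right)} = \frac{106}{N} + 1 = 1 + \frac{106}{N}$)
$w = -66$ ($w = -71 - -5 = -71 + 5 = -66$)
$z{\left(f \right)} = \frac{2 f}{555 + f}$ ($z{\left(f \right)} = \frac{f + f}{f + 555} = \frac{2 f}{555 + f}$)
$\sqrt{z{\left(w \right)} + Y{\left(-24 \right)}} = \sqrt{2 \left(-66\right) \frac{1}{555 - 66} + \frac{106 - 24}{-24}} = \sqrt{2 \left(-66\right) \frac{1}{489} - \frac{41}{12}} = \sqrt{- \frac{44}{163} - \frac{41}{12}} = \sqrt{- \frac{7211}{1956}} = \frac{i \sqrt{3526179}}{978}$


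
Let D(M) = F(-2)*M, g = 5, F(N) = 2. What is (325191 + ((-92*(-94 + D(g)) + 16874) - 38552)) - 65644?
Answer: 245597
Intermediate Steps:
D(M) = 2*M
(325191 + ((-92*(-94 + D(g)) + 16874) - 38552)) - 65644 = (325191 + ((-92*(-94 + 2*5) + 16874) - 38552)) - 65644 = (325191 + ((-92*(-94 + 10) + 16874) - 38552)) - 65644 = (325191 + ((-92*(-84) + 16874) - 38552)) - 65644 = (325191 + ((7728 + 16874) - 38552)) - 65644 = (325191 + (24602 - 38552)) - 65644 = (325191 - 13950) - 65644 = 311241 - 65644 = 245597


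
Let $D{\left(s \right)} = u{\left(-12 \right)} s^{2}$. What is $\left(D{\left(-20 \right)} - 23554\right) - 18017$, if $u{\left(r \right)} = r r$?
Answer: $16029$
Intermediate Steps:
$u{\left(r \right)} = r^{2}$
$D{\left(s \right)} = 144 s^{2}$ ($D{\left(s \right)} = \left(-12\right)^{2} s^{2} = 144 s^{2}$)
$\left(D{\left(-20 \right)} - 23554\right) - 18017 = \left(144 \left(-20\right)^{2} - 23554\right) - 18017 = \left(144 \cdot 400 - 23554\right) - 18017 = \left(57600 - 23554\right) - 18017 = 34046 - 18017 = 16029$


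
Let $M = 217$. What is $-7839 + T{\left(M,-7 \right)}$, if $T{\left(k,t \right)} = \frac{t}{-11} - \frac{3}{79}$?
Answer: $- \frac{6811571}{869} \approx -7838.4$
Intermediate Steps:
$T{\left(k,t \right)} = - \frac{3}{79} - \frac{t}{11}$ ($T{\left(k,t \right)} = t \left(- \frac{1}{11}\right) - \frac{3}{79} = - \frac{t}{11} - \frac{3}{79} = - \frac{3}{79} - \frac{t}{11}$)
$-7839 + T{\left(M,-7 \right)} = -7839 - - \frac{520}{869} = -7839 + \left(- \frac{3}{79} + \frac{7}{11}\right) = -7839 + \frac{520}{869} = - \frac{6811571}{869}$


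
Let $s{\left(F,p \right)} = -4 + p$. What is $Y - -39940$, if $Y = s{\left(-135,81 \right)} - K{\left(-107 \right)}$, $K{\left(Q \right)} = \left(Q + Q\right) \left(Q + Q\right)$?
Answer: $-5779$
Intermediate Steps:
$K{\left(Q \right)} = 4 Q^{2}$ ($K{\left(Q \right)} = 2 Q 2 Q = 4 Q^{2}$)
$Y = -45719$ ($Y = \left(-4 + 81\right) - 4 \left(-107\right)^{2} = 77 - 4 \cdot 11449 = 77 - 45796 = -45719$)
$Y - -39940 = -45719 - -39940 = -45719 + 39940 = -5779$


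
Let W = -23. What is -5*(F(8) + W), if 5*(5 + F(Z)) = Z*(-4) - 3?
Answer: 175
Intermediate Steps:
F(Z) = -28/5 - 4*Z/5 (F(Z) = -5 + (Z*(-4) - 3)/5 = -5 + (-4*Z - 3)/5 = -5 + (-3 - 4*Z)/5 = -5 + (-⅗ - 4*Z/5) = -28/5 - 4*Z/5)
-5*(F(8) + W) = -5*((-28/5 - ⅘*8) - 23) = -5*((-28/5 - 32/5) - 23) = -5*(-12 - 23) = -5*(-35) = 175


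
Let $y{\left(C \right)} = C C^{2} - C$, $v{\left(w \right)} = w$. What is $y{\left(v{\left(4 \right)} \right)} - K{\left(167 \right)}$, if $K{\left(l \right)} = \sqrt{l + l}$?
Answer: $60 - \sqrt{334} \approx 41.724$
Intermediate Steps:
$K{\left(l \right)} = \sqrt{2} \sqrt{l}$ ($K{\left(l \right)} = \sqrt{2 l} = \sqrt{2} \sqrt{l}$)
$y{\left(C \right)} = C^{3} - C$
$y{\left(v{\left(4 \right)} \right)} - K{\left(167 \right)} = \left(4^{3} - 4\right) - \sqrt{2} \sqrt{167} = \left(64 - 4\right) - \sqrt{334} = 60 - \sqrt{334}$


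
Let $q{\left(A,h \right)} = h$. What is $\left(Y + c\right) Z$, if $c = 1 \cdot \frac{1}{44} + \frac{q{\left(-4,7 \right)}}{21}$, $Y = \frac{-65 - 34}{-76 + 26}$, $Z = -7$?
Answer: $- \frac{53963}{3300} \approx -16.352$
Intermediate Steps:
$Y = \frac{99}{50}$ ($Y = - \frac{99}{-50} = \left(-99\right) \left(- \frac{1}{50}\right) = \frac{99}{50} \approx 1.98$)
$c = \frac{47}{132}$ ($c = 1 \cdot \frac{1}{44} + \frac{7}{21} = 1 \cdot \frac{1}{44} + 7 \cdot \frac{1}{21} = \frac{1}{44} + \frac{1}{3} = \frac{47}{132} \approx 0.35606$)
$\left(Y + c\right) Z = \left(\frac{99}{50} + \frac{47}{132}\right) \left(-7\right) = \frac{7709}{3300} \left(-7\right) = - \frac{53963}{3300}$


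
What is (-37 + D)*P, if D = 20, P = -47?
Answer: 799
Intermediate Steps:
(-37 + D)*P = (-37 + 20)*(-47) = -17*(-47) = 799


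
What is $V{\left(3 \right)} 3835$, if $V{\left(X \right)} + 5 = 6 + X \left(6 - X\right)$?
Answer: $38350$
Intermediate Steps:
$V{\left(X \right)} = 1 + X \left(6 - X\right)$ ($V{\left(X \right)} = -5 + \left(6 + X \left(6 - X\right)\right) = 1 + X \left(6 - X\right)$)
$V{\left(3 \right)} 3835 = \left(1 - 3^{2} + 6 \cdot 3\right) 3835 = \left(1 - 9 + 18\right) 3835 = 10 \cdot 3835 = 38350$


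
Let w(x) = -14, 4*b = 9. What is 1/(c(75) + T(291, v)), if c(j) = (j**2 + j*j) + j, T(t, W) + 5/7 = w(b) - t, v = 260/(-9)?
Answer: 7/77135 ≈ 9.0750e-5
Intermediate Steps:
b = 9/4 (b = (1/4)*9 = 9/4 ≈ 2.2500)
v = -260/9 (v = 260*(-1/9) = -260/9 ≈ -28.889)
T(t, W) = -103/7 - t (T(t, W) = -5/7 + (-14 - t) = -103/7 - t)
c(j) = j + 2*j**2 (c(j) = (j**2 + j**2) + j = 2*j**2 + j = j + 2*j**2)
1/(c(75) + T(291, v)) = 1/(75*(1 + 2*75) + (-103/7 - 1*291)) = 1/(75*(1 + 150) + (-103/7 - 291)) = 1/(75*151 - 2140/7) = 1/(11325 - 2140/7) = 1/(77135/7) = 7/77135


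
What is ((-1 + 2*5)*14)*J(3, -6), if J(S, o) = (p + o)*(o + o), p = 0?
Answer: 9072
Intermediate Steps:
J(S, o) = 2*o**2 (J(S, o) = (0 + o)*(o + o) = o*(2*o) = 2*o**2)
((-1 + 2*5)*14)*J(3, -6) = ((-1 + 2*5)*14)*(2*(-6)**2) = ((-1 + 10)*14)*(2*36) = (9*14)*72 = 126*72 = 9072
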